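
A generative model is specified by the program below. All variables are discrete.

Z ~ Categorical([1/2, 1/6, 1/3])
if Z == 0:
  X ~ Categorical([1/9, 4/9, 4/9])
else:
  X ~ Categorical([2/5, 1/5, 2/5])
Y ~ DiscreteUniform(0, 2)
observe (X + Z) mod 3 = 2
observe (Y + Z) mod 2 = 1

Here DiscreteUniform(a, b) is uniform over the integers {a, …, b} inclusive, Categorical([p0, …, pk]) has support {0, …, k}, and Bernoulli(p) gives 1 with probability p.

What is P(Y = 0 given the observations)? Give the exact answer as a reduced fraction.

Enumerate traces; 4 have nonzero weight after conditioning:
  (Z=0, X=2, Y=1) weight 2/27
  (Z=1, X=1, Y=0) weight 1/90
  (Z=1, X=1, Y=2) weight 1/90
  (Z=2, X=0, Y=1) weight 2/45
Group by Y:
  weight(Y=0) = 1/90
  weight(Y=1) = 16/135
  weight(Y=2) = 1/90
Total weight = 1/90 + 16/135 + 1/90 = 19/135
P(Y=0 | obs) = 1/90 / 19/135 = 3/38
P(Y=1 | obs) = 16/135 / 19/135 = 16/19
P(Y=2 | obs) = 1/90 / 19/135 = 3/38

P(Y = 0 | obs) = 3/38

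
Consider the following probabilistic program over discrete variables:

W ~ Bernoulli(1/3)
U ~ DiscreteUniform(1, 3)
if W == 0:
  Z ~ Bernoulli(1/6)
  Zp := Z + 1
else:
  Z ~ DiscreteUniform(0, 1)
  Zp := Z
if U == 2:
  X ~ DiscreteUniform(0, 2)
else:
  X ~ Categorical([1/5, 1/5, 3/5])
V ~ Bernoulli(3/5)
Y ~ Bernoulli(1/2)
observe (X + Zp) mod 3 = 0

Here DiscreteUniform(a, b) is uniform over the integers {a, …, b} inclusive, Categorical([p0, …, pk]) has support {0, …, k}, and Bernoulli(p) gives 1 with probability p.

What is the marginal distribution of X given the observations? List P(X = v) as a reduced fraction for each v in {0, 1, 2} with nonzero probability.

P(X=0) = 11/118, P(X=1) = 11/177, P(X=2) = 299/354

Enumerate traces; 48 have nonzero weight after conditioning:
  (W=0, U=1, Z=0, X=2, V=0, Y=0) weight 1/45
  (W=0, U=1, Z=0, X=2, V=0, Y=1) weight 1/45
  (W=0, U=1, Z=0, X=2, V=1, Y=0) weight 1/30
  (W=0, U=1, Z=0, X=2, V=1, Y=1) weight 1/30
  (W=0, U=1, Z=1, X=1, V=0, Y=0) weight 1/675
  (W=0, U=1, Z=1, X=1, V=0, Y=1) weight 1/675
  (W=0, U=1, Z=1, X=1, V=1, Y=0) weight 1/450
  (W=0, U=1, Z=1, X=1, V=1, Y=1) weight 1/450
  (W=1, U=1, Z=0, X=0, V=0, Y=0) weight 1/450
  … 39 more
Group by X:
  weight(X=0) = 11/270
  weight(X=1) = 11/405
  weight(X=2) = 299/810
Total weight = 11/270 + 11/405 + 299/810 = 59/135
P(X=0 | obs) = 11/270 / 59/135 = 11/118
P(X=1 | obs) = 11/405 / 59/135 = 11/177
P(X=2 | obs) = 299/810 / 59/135 = 299/354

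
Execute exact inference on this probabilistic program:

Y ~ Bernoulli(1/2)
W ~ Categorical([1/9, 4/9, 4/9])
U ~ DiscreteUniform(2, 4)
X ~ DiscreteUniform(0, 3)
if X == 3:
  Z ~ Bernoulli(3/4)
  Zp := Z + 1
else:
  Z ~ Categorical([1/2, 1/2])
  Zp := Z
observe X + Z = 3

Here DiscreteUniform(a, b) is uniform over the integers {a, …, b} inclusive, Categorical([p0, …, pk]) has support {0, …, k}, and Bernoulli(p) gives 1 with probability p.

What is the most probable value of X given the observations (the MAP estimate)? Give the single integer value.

Enumerate traces; 36 have nonzero weight after conditioning:
  (Y=0, W=0, U=2, X=2, Z=1) weight 1/432
  (Y=0, W=0, U=2, X=3, Z=0) weight 1/864
  (Y=0, W=0, U=3, X=2, Z=1) weight 1/432
  (Y=0, W=0, U=3, X=3, Z=0) weight 1/864
  (Y=0, W=0, U=4, X=2, Z=1) weight 1/432
  (Y=0, W=0, U=4, X=3, Z=0) weight 1/864
  (Y=0, W=1, U=2, X=2, Z=1) weight 1/108
  (Y=0, W=1, U=2, X=3, Z=0) weight 1/216
  … 28 more
Group by X:
  weight(X=2) = 1/8
  weight(X=3) = 1/16
Total weight = 1/8 + 1/16 = 3/16
P(X=2 | obs) = 1/8 / 3/16 = 2/3
P(X=3 | obs) = 1/16 / 3/16 = 1/3
argmax = 2

argmax_v P(X = v | obs) = 2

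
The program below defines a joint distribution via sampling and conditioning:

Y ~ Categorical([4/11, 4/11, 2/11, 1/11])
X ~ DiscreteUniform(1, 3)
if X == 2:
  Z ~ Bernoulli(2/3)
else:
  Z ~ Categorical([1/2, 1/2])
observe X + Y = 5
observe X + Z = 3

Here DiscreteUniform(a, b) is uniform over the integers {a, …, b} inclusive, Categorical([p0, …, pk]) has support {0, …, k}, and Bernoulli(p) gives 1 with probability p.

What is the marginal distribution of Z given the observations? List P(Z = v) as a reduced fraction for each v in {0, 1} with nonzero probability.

P(Z=0) = 3/5, P(Z=1) = 2/5

Enumerate traces; 2 have nonzero weight after conditioning:
  (Y=2, X=3, Z=0) weight 1/33
  (Y=3, X=2, Z=1) weight 2/99
Group by Z:
  weight(Z=0) = 1/33
  weight(Z=1) = 2/99
Total weight = 1/33 + 2/99 = 5/99
P(Z=0 | obs) = 1/33 / 5/99 = 3/5
P(Z=1 | obs) = 2/99 / 5/99 = 2/5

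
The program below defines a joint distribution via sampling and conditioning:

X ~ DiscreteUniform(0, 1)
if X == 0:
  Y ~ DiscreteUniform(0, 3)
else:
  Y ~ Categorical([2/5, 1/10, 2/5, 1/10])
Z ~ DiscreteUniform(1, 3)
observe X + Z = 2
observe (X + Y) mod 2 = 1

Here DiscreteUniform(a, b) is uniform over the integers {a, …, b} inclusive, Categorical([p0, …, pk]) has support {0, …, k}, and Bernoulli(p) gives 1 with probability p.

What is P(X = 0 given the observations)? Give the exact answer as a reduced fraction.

Enumerate traces; 4 have nonzero weight after conditioning:
  (X=0, Y=1, Z=2) weight 1/24
  (X=0, Y=3, Z=2) weight 1/24
  (X=1, Y=0, Z=1) weight 1/15
  (X=1, Y=2, Z=1) weight 1/15
Group by X:
  weight(X=0) = 1/12
  weight(X=1) = 2/15
Total weight = 1/12 + 2/15 = 13/60
P(X=0 | obs) = 1/12 / 13/60 = 5/13
P(X=1 | obs) = 2/15 / 13/60 = 8/13

P(X = 0 | obs) = 5/13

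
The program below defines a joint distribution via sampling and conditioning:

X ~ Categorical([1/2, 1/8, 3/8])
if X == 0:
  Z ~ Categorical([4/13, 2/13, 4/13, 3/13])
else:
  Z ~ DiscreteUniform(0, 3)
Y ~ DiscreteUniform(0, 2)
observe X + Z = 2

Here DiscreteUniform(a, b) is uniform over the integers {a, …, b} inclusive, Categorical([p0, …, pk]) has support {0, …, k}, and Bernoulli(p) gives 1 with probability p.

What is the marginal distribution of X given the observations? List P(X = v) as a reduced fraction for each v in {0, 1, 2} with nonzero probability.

Enumerate traces; 9 have nonzero weight after conditioning:
  (X=0, Z=2, Y=0) weight 2/39
  (X=0, Z=2, Y=1) weight 2/39
  (X=0, Z=2, Y=2) weight 2/39
  (X=1, Z=1, Y=0) weight 1/96
  (X=1, Z=1, Y=1) weight 1/96
  (X=1, Z=1, Y=2) weight 1/96
  (X=2, Z=0, Y=0) weight 1/32
  (X=2, Z=0, Y=1) weight 1/32
  … 1 more
Group by X:
  weight(X=0) = 2/13
  weight(X=1) = 1/32
  weight(X=2) = 3/32
Total weight = 2/13 + 1/32 + 3/32 = 29/104
P(X=0 | obs) = 2/13 / 29/104 = 16/29
P(X=1 | obs) = 1/32 / 29/104 = 13/116
P(X=2 | obs) = 3/32 / 29/104 = 39/116

P(X=0) = 16/29, P(X=1) = 13/116, P(X=2) = 39/116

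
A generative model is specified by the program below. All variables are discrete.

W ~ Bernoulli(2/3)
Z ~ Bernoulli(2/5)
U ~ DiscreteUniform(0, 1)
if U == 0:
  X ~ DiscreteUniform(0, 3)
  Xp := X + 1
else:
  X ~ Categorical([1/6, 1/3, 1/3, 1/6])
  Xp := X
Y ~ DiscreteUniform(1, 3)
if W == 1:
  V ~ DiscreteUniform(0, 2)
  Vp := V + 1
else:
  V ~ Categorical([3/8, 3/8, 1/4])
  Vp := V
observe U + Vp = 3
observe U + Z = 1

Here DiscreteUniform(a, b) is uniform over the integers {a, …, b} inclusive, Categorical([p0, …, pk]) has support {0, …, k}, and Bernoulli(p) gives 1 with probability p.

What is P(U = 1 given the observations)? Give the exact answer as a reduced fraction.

Enumerate traces; 36 have nonzero weight after conditioning:
  (W=0, Z=0, U=1, X=0, Y=1, V=2) weight 1/720
  (W=0, Z=0, U=1, X=0, Y=2, V=2) weight 1/720
  (W=0, Z=0, U=1, X=0, Y=3, V=2) weight 1/720
  (W=0, Z=0, U=1, X=1, Y=1, V=2) weight 1/360
  (W=0, Z=0, U=1, X=1, Y=2, V=2) weight 1/360
  (W=0, Z=0, U=1, X=1, Y=3, V=2) weight 1/360
  (W=0, Z=0, U=1, X=2, Y=1, V=2) weight 1/360
  (W=0, Z=0, U=1, X=2, Y=2, V=2) weight 1/360
  (W=1, Z=1, U=0, X=0, Y=1, V=2) weight 1/270
  … 27 more
Group by U:
  weight(U=0) = 2/45
  weight(U=1) = 11/120
Total weight = 2/45 + 11/120 = 49/360
P(U=0 | obs) = 2/45 / 49/360 = 16/49
P(U=1 | obs) = 11/120 / 49/360 = 33/49

P(U = 1 | obs) = 33/49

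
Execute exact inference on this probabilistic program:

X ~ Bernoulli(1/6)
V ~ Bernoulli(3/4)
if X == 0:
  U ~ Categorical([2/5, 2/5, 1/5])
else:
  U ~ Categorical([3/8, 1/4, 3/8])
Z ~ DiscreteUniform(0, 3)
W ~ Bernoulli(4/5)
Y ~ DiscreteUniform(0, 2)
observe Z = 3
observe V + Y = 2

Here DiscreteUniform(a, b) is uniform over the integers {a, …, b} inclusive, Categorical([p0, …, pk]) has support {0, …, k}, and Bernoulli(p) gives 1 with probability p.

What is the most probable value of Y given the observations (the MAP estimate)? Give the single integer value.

Enumerate traces; 24 have nonzero weight after conditioning:
  (X=0, V=0, U=0, Z=3, W=0, Y=2) weight 1/720
  (X=0, V=0, U=0, Z=3, W=1, Y=2) weight 1/180
  (X=0, V=0, U=1, Z=3, W=0, Y=2) weight 1/720
  (X=0, V=0, U=1, Z=3, W=1, Y=2) weight 1/180
  (X=0, V=0, U=2, Z=3, W=0, Y=2) weight 1/1440
  (X=0, V=0, U=2, Z=3, W=1, Y=2) weight 1/360
  (X=0, V=1, U=0, Z=3, W=0, Y=1) weight 1/240
  (X=0, V=1, U=0, Z=3, W=1, Y=1) weight 1/60
  … 16 more
Group by Y:
  weight(Y=1) = 1/16
  weight(Y=2) = 1/48
Total weight = 1/16 + 1/48 = 1/12
P(Y=1 | obs) = 1/16 / 1/12 = 3/4
P(Y=2 | obs) = 1/48 / 1/12 = 1/4
argmax = 1

argmax_v P(Y = v | obs) = 1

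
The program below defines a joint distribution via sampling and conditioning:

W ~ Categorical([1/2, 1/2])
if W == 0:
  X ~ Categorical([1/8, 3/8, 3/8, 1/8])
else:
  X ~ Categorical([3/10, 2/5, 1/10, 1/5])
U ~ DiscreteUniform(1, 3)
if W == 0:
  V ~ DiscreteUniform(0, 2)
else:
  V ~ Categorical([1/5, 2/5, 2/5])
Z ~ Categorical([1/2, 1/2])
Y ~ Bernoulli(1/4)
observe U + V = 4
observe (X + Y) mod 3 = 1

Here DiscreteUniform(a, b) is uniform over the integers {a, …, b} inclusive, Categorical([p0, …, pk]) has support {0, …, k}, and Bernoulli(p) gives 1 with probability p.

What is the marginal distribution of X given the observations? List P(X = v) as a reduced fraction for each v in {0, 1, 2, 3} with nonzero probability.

P(X=0) = 97/683, P(X=1) = 513/683, P(X=3) = 73/683

Enumerate traces; 24 have nonzero weight after conditioning:
  (W=0, X=0, U=2, V=2, Z=0, Y=1) weight 1/1152
  (W=0, X=0, U=2, V=2, Z=1, Y=1) weight 1/1152
  (W=0, X=0, U=3, V=1, Z=0, Y=1) weight 1/1152
  (W=0, X=0, U=3, V=1, Z=1, Y=1) weight 1/1152
  (W=0, X=1, U=2, V=2, Z=0, Y=0) weight 1/128
  (W=0, X=1, U=2, V=2, Z=1, Y=0) weight 1/128
  (W=0, X=1, U=3, V=1, Z=0, Y=0) weight 1/128
  (W=0, X=1, U=3, V=1, Z=1, Y=0) weight 1/128
  (W=0, X=3, U=2, V=2, Z=0, Y=1) weight 1/1152
  … 15 more
Group by X:
  weight(X=0) = 97/7200
  weight(X=1) = 57/800
  weight(X=3) = 73/7200
Total weight = 97/7200 + 57/800 + 73/7200 = 683/7200
P(X=0 | obs) = 97/7200 / 683/7200 = 97/683
P(X=1 | obs) = 57/800 / 683/7200 = 513/683
P(X=3 | obs) = 73/7200 / 683/7200 = 73/683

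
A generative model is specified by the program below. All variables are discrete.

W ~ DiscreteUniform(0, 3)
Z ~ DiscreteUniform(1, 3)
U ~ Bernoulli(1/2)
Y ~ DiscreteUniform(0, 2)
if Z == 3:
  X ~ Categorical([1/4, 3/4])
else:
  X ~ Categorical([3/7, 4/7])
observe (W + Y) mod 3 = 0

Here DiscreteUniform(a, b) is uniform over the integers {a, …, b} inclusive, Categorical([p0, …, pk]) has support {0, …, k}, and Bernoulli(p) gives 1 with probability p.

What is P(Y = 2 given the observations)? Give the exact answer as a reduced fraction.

Enumerate traces; 48 have nonzero weight after conditioning:
  (W=0, Z=1, U=0, Y=0, X=0) weight 1/168
  (W=0, Z=1, U=0, Y=0, X=1) weight 1/126
  (W=0, Z=1, U=1, Y=0, X=0) weight 1/168
  (W=0, Z=1, U=1, Y=0, X=1) weight 1/126
  (W=0, Z=2, U=0, Y=0, X=0) weight 1/168
  (W=0, Z=2, U=0, Y=0, X=1) weight 1/126
  (W=0, Z=2, U=1, Y=0, X=0) weight 1/168
  (W=0, Z=2, U=1, Y=0, X=1) weight 1/126
  (W=1, Z=1, U=0, Y=2, X=0) weight 1/168
  (W=2, Z=1, U=0, Y=1, X=0) weight 1/168
  … 38 more
Group by Y:
  weight(Y=0) = 1/6
  weight(Y=1) = 1/12
  weight(Y=2) = 1/12
Total weight = 1/6 + 1/12 + 1/12 = 1/3
P(Y=0 | obs) = 1/6 / 1/3 = 1/2
P(Y=1 | obs) = 1/12 / 1/3 = 1/4
P(Y=2 | obs) = 1/12 / 1/3 = 1/4

P(Y = 2 | obs) = 1/4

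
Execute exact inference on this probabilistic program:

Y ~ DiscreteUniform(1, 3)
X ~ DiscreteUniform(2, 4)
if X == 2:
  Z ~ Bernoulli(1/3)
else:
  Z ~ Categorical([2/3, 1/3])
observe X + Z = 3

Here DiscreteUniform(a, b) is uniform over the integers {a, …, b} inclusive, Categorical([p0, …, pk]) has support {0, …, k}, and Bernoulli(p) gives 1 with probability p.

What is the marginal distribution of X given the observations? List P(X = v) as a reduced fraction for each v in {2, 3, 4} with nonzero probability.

P(X=2) = 1/3, P(X=3) = 2/3

Enumerate traces; 6 have nonzero weight after conditioning:
  (Y=1, X=2, Z=1) weight 1/27
  (Y=1, X=3, Z=0) weight 2/27
  (Y=2, X=2, Z=1) weight 1/27
  (Y=2, X=3, Z=0) weight 2/27
  (Y=3, X=2, Z=1) weight 1/27
  (Y=3, X=3, Z=0) weight 2/27
Group by X:
  weight(X=2) = 1/9
  weight(X=3) = 2/9
Total weight = 1/9 + 2/9 = 1/3
P(X=2 | obs) = 1/9 / 1/3 = 1/3
P(X=3 | obs) = 2/9 / 1/3 = 2/3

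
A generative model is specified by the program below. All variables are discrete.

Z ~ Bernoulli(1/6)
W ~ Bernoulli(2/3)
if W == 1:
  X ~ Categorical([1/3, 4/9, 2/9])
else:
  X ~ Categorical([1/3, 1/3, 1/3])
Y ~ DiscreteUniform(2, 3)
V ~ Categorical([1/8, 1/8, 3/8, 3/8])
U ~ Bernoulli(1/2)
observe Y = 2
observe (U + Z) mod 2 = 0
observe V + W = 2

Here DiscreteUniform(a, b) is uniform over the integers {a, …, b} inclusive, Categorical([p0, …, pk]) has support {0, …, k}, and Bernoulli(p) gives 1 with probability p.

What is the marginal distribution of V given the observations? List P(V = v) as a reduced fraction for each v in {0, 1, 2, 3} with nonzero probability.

P(V=1) = 2/5, P(V=2) = 3/5

Enumerate traces; 12 have nonzero weight after conditioning:
  (Z=0, W=0, X=0, Y=2, V=2, U=0) weight 5/576
  (Z=0, W=0, X=1, Y=2, V=2, U=0) weight 5/576
  (Z=0, W=0, X=2, Y=2, V=2, U=0) weight 5/576
  (Z=0, W=1, X=0, Y=2, V=1, U=0) weight 5/864
  (Z=0, W=1, X=1, Y=2, V=1, U=0) weight 5/648
  (Z=0, W=1, X=2, Y=2, V=1, U=0) weight 5/1296
  (Z=1, W=0, X=0, Y=2, V=2, U=1) weight 1/576
  (Z=1, W=0, X=1, Y=2, V=2, U=1) weight 1/576
  … 4 more
Group by V:
  weight(V=1) = 1/48
  weight(V=2) = 1/32
Total weight = 1/48 + 1/32 = 5/96
P(V=1 | obs) = 1/48 / 5/96 = 2/5
P(V=2 | obs) = 1/32 / 5/96 = 3/5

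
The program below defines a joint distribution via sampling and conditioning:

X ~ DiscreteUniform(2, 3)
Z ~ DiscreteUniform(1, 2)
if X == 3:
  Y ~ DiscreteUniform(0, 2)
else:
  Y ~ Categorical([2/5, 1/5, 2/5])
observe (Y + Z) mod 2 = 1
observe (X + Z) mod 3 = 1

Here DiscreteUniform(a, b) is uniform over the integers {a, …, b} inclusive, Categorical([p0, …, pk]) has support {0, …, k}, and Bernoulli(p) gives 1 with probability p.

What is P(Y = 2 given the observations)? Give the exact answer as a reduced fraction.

P(Y = 2 | obs) = 5/13

Enumerate traces; 3 have nonzero weight after conditioning:
  (X=2, Z=2, Y=1) weight 1/20
  (X=3, Z=1, Y=0) weight 1/12
  (X=3, Z=1, Y=2) weight 1/12
Group by Y:
  weight(Y=0) = 1/12
  weight(Y=1) = 1/20
  weight(Y=2) = 1/12
Total weight = 1/12 + 1/20 + 1/12 = 13/60
P(Y=0 | obs) = 1/12 / 13/60 = 5/13
P(Y=1 | obs) = 1/20 / 13/60 = 3/13
P(Y=2 | obs) = 1/12 / 13/60 = 5/13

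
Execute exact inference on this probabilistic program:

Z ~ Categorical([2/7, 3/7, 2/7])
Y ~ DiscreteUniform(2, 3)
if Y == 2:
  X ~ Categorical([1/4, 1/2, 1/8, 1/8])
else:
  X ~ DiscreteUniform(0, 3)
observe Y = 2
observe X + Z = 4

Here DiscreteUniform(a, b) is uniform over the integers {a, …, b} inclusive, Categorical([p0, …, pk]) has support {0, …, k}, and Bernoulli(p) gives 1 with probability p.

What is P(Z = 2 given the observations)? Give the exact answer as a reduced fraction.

P(Z = 2 | obs) = 2/5

Enumerate traces; 2 have nonzero weight after conditioning:
  (Z=1, Y=2, X=3) weight 3/112
  (Z=2, Y=2, X=2) weight 1/56
Group by Z:
  weight(Z=1) = 3/112
  weight(Z=2) = 1/56
Total weight = 3/112 + 1/56 = 5/112
P(Z=1 | obs) = 3/112 / 5/112 = 3/5
P(Z=2 | obs) = 1/56 / 5/112 = 2/5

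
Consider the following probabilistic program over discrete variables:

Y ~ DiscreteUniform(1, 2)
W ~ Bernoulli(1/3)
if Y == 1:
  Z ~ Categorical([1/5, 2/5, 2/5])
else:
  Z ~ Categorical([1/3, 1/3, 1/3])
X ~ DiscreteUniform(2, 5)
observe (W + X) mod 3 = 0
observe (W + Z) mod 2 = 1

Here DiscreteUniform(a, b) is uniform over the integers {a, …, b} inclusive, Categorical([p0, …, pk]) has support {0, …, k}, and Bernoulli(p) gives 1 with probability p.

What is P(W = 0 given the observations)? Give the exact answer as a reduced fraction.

P(W = 0 | obs) = 11/30

Enumerate traces; 10 have nonzero weight after conditioning:
  (Y=1, W=0, Z=1, X=3) weight 1/30
  (Y=1, W=1, Z=0, X=2) weight 1/120
  (Y=1, W=1, Z=0, X=5) weight 1/120
  (Y=1, W=1, Z=2, X=2) weight 1/60
  (Y=1, W=1, Z=2, X=5) weight 1/60
  (Y=2, W=0, Z=1, X=3) weight 1/36
  (Y=2, W=1, Z=0, X=2) weight 1/72
  (Y=2, W=1, Z=0, X=5) weight 1/72
  … 2 more
Group by W:
  weight(W=0) = 11/180
  weight(W=1) = 19/180
Total weight = 11/180 + 19/180 = 1/6
P(W=0 | obs) = 11/180 / 1/6 = 11/30
P(W=1 | obs) = 19/180 / 1/6 = 19/30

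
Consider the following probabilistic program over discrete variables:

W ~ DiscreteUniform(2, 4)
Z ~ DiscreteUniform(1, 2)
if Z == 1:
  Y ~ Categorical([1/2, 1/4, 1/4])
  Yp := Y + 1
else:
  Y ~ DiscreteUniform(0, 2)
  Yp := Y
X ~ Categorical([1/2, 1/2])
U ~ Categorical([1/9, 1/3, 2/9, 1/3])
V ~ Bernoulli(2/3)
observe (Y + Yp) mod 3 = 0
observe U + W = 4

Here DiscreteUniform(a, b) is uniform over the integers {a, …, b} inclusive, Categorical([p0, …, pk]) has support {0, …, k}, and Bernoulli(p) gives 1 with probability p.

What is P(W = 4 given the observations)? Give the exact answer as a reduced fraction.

P(W = 4 | obs) = 1/6

Enumerate traces; 24 have nonzero weight after conditioning:
  (W=2, Z=1, Y=1, X=0, U=2, V=0) weight 1/648
  (W=2, Z=1, Y=1, X=0, U=2, V=1) weight 1/324
  (W=2, Z=1, Y=1, X=1, U=2, V=0) weight 1/648
  (W=2, Z=1, Y=1, X=1, U=2, V=1) weight 1/324
  (W=2, Z=2, Y=0, X=0, U=2, V=0) weight 1/486
  (W=2, Z=2, Y=0, X=0, U=2, V=1) weight 1/243
  (W=2, Z=2, Y=0, X=1, U=2, V=0) weight 1/486
  (W=2, Z=2, Y=0, X=1, U=2, V=1) weight 1/243
  (W=3, Z=1, Y=1, X=0, U=1, V=0) weight 1/432
  (W=4, Z=1, Y=1, X=0, U=0, V=0) weight 1/1296
  … 14 more
Group by W:
  weight(W=2) = 7/324
  weight(W=3) = 7/216
  weight(W=4) = 7/648
Total weight = 7/324 + 7/216 + 7/648 = 7/108
P(W=2 | obs) = 7/324 / 7/108 = 1/3
P(W=3 | obs) = 7/216 / 7/108 = 1/2
P(W=4 | obs) = 7/648 / 7/108 = 1/6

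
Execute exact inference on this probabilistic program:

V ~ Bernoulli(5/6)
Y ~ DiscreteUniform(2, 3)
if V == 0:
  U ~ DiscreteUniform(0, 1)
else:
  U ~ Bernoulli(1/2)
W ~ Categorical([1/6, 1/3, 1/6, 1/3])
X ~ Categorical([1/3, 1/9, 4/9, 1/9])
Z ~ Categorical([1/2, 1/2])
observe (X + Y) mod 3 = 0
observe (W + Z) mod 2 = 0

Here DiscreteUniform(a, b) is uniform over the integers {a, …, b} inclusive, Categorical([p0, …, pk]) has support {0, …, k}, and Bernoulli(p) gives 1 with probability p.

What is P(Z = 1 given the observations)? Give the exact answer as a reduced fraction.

Enumerate traces; 48 have nonzero weight after conditioning:
  (V=0, Y=2, U=0, W=0, X=1, Z=0) weight 1/2592
  (V=0, Y=2, U=0, W=1, X=1, Z=1) weight 1/1296
  (V=0, Y=2, U=0, W=2, X=1, Z=0) weight 1/2592
  (V=0, Y=2, U=0, W=3, X=1, Z=1) weight 1/1296
  (V=0, Y=2, U=1, W=0, X=1, Z=0) weight 1/2592
  (V=0, Y=2, U=1, W=1, X=1, Z=1) weight 1/1296
  (V=0, Y=2, U=1, W=2, X=1, Z=0) weight 1/2592
  (V=0, Y=2, U=1, W=3, X=1, Z=1) weight 1/1296
  … 40 more
Group by Z:
  weight(Z=0) = 5/108
  weight(Z=1) = 5/54
Total weight = 5/108 + 5/54 = 5/36
P(Z=0 | obs) = 5/108 / 5/36 = 1/3
P(Z=1 | obs) = 5/54 / 5/36 = 2/3

P(Z = 1 | obs) = 2/3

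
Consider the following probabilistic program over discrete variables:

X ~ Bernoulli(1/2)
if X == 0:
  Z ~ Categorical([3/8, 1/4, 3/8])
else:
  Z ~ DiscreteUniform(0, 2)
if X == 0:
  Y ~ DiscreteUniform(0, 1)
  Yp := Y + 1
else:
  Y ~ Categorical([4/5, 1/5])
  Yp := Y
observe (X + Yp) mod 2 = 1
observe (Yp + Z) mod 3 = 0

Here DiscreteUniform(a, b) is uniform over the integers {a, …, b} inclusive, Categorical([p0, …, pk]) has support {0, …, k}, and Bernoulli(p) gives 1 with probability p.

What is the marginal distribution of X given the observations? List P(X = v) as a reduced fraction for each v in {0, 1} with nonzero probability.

P(X=0) = 45/109, P(X=1) = 64/109

Enumerate traces; 2 have nonzero weight after conditioning:
  (X=0, Z=2, Y=0) weight 3/32
  (X=1, Z=0, Y=0) weight 2/15
Group by X:
  weight(X=0) = 3/32
  weight(X=1) = 2/15
Total weight = 3/32 + 2/15 = 109/480
P(X=0 | obs) = 3/32 / 109/480 = 45/109
P(X=1 | obs) = 2/15 / 109/480 = 64/109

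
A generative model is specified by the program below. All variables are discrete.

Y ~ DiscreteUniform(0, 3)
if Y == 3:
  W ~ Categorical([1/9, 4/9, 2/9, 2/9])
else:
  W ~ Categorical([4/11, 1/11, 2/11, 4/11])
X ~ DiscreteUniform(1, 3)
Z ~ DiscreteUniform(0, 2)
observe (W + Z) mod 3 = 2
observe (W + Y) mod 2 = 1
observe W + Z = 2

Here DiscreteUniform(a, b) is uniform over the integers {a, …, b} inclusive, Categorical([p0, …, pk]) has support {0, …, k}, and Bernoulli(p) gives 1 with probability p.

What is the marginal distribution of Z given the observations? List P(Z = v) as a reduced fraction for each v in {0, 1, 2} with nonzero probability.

P(Z=0) = 8/21, P(Z=1) = 6/35, P(Z=2) = 47/105

Enumerate traces; 18 have nonzero weight after conditioning:
  (Y=0, W=1, X=1, Z=1) weight 1/396
  (Y=0, W=1, X=2, Z=1) weight 1/396
  (Y=0, W=1, X=3, Z=1) weight 1/396
  (Y=1, W=0, X=1, Z=2) weight 1/99
  (Y=1, W=0, X=2, Z=2) weight 1/99
  (Y=1, W=0, X=3, Z=2) weight 1/99
  (Y=1, W=2, X=1, Z=0) weight 1/198
  (Y=1, W=2, X=2, Z=0) weight 1/198
  … 10 more
Group by Z:
  weight(Z=0) = 10/297
  weight(Z=1) = 1/66
  weight(Z=2) = 47/1188
Total weight = 10/297 + 1/66 + 47/1188 = 35/396
P(Z=0 | obs) = 10/297 / 35/396 = 8/21
P(Z=1 | obs) = 1/66 / 35/396 = 6/35
P(Z=2 | obs) = 47/1188 / 35/396 = 47/105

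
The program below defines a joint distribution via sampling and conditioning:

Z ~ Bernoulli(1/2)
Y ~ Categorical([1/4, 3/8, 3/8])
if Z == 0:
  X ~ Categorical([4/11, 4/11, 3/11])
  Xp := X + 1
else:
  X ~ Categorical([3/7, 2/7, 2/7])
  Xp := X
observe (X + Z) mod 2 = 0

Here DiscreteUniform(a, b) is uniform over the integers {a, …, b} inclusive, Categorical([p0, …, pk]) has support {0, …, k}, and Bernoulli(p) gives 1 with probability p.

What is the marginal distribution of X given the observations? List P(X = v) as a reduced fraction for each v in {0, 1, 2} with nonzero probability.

P(X=0) = 28/71, P(X=1) = 22/71, P(X=2) = 21/71

Enumerate traces; 9 have nonzero weight after conditioning:
  (Z=0, Y=0, X=0) weight 1/22
  (Z=0, Y=0, X=2) weight 3/88
  (Z=0, Y=1, X=0) weight 3/44
  (Z=0, Y=1, X=2) weight 9/176
  (Z=0, Y=2, X=0) weight 3/44
  (Z=0, Y=2, X=2) weight 9/176
  (Z=1, Y=0, X=1) weight 1/28
  (Z=1, Y=1, X=1) weight 3/56
  … 1 more
Group by X:
  weight(X=0) = 2/11
  weight(X=1) = 1/7
  weight(X=2) = 3/22
Total weight = 2/11 + 1/7 + 3/22 = 71/154
P(X=0 | obs) = 2/11 / 71/154 = 28/71
P(X=1 | obs) = 1/7 / 71/154 = 22/71
P(X=2 | obs) = 3/22 / 71/154 = 21/71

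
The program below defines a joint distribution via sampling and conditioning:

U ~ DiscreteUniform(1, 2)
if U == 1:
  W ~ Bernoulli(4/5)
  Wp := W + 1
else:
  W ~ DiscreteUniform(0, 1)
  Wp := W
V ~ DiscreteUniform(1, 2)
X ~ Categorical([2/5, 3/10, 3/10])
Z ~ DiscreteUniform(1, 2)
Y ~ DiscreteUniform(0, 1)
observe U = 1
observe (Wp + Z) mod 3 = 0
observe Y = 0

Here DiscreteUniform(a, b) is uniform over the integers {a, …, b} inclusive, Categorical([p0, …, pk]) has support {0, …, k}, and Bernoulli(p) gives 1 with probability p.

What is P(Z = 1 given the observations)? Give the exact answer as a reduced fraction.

Enumerate traces; 12 have nonzero weight after conditioning:
  (U=1, W=0, V=1, X=0, Z=2, Y=0) weight 1/200
  (U=1, W=0, V=1, X=1, Z=2, Y=0) weight 3/800
  (U=1, W=0, V=1, X=2, Z=2, Y=0) weight 3/800
  (U=1, W=0, V=2, X=0, Z=2, Y=0) weight 1/200
  (U=1, W=0, V=2, X=1, Z=2, Y=0) weight 3/800
  (U=1, W=0, V=2, X=2, Z=2, Y=0) weight 3/800
  (U=1, W=1, V=1, X=0, Z=1, Y=0) weight 1/50
  (U=1, W=1, V=1, X=1, Z=1, Y=0) weight 3/200
  … 4 more
Group by Z:
  weight(Z=1) = 1/10
  weight(Z=2) = 1/40
Total weight = 1/10 + 1/40 = 1/8
P(Z=1 | obs) = 1/10 / 1/8 = 4/5
P(Z=2 | obs) = 1/40 / 1/8 = 1/5

P(Z = 1 | obs) = 4/5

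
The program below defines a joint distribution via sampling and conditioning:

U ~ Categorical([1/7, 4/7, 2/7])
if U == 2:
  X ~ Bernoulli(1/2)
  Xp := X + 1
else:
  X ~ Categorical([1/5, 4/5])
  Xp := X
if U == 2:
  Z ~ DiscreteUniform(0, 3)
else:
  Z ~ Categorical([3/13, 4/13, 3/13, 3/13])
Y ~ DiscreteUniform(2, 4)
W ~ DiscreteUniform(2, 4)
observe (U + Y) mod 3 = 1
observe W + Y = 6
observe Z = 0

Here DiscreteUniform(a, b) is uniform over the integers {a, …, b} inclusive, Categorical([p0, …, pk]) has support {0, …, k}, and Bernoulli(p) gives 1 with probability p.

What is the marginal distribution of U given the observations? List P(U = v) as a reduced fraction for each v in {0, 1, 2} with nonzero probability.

P(U=0) = 6/43, P(U=1) = 24/43, P(U=2) = 13/43

Enumerate traces; 6 have nonzero weight after conditioning:
  (U=0, X=0, Z=0, Y=4, W=2) weight 1/1365
  (U=0, X=1, Z=0, Y=4, W=2) weight 4/1365
  (U=1, X=0, Z=0, Y=3, W=3) weight 4/1365
  (U=1, X=1, Z=0, Y=3, W=3) weight 16/1365
  (U=2, X=0, Z=0, Y=2, W=4) weight 1/252
  (U=2, X=1, Z=0, Y=2, W=4) weight 1/252
Group by U:
  weight(U=0) = 1/273
  weight(U=1) = 4/273
  weight(U=2) = 1/126
Total weight = 1/273 + 4/273 + 1/126 = 43/1638
P(U=0 | obs) = 1/273 / 43/1638 = 6/43
P(U=1 | obs) = 4/273 / 43/1638 = 24/43
P(U=2 | obs) = 1/126 / 43/1638 = 13/43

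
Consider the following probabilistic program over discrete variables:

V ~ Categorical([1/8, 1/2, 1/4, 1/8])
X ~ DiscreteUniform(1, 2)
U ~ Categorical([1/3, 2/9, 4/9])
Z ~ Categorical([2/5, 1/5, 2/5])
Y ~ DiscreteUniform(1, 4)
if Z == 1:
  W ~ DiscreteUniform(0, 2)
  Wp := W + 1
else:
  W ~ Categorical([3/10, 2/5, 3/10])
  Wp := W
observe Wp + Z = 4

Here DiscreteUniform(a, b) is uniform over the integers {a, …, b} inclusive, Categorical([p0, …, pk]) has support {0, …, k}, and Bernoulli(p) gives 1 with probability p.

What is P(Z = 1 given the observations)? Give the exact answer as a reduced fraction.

P(Z = 1 | obs) = 5/14

Enumerate traces; 192 have nonzero weight after conditioning:
  (V=0, X=1, U=0, Z=1, Y=1, W=2) weight 1/2880
  (V=0, X=1, U=0, Z=1, Y=2, W=2) weight 1/2880
  (V=0, X=1, U=0, Z=1, Y=3, W=2) weight 1/2880
  (V=0, X=1, U=0, Z=1, Y=4, W=2) weight 1/2880
  (V=0, X=1, U=0, Z=2, Y=1, W=2) weight 1/1600
  (V=0, X=1, U=0, Z=2, Y=2, W=2) weight 1/1600
  (V=0, X=1, U=0, Z=2, Y=3, W=2) weight 1/1600
  (V=0, X=1, U=0, Z=2, Y=4, W=2) weight 1/1600
  … 184 more
Group by Z:
  weight(Z=1) = 1/15
  weight(Z=2) = 3/25
Total weight = 1/15 + 3/25 = 14/75
P(Z=1 | obs) = 1/15 / 14/75 = 5/14
P(Z=2 | obs) = 3/25 / 14/75 = 9/14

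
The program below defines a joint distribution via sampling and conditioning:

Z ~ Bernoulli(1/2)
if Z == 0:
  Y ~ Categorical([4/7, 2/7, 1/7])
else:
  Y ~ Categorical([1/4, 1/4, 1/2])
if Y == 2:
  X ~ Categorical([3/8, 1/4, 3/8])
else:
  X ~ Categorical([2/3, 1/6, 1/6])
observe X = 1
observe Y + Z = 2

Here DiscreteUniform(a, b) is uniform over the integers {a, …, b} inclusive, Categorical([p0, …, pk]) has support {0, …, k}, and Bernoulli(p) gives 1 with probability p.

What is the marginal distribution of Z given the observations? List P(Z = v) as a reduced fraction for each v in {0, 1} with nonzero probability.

Enumerate traces; 2 have nonzero weight after conditioning:
  (Z=0, Y=2, X=1) weight 1/56
  (Z=1, Y=1, X=1) weight 1/48
Group by Z:
  weight(Z=0) = 1/56
  weight(Z=1) = 1/48
Total weight = 1/56 + 1/48 = 13/336
P(Z=0 | obs) = 1/56 / 13/336 = 6/13
P(Z=1 | obs) = 1/48 / 13/336 = 7/13

P(Z=0) = 6/13, P(Z=1) = 7/13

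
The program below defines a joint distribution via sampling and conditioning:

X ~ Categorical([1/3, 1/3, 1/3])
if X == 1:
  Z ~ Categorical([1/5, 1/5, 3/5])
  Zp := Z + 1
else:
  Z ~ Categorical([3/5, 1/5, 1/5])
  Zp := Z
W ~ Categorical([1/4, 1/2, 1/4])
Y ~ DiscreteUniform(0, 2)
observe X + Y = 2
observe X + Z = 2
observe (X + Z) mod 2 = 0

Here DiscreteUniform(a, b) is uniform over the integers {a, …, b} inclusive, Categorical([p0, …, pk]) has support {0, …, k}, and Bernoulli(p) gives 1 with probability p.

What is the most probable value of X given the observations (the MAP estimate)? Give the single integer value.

Enumerate traces; 9 have nonzero weight after conditioning:
  (X=0, Z=2, W=0, Y=2) weight 1/180
  (X=0, Z=2, W=1, Y=2) weight 1/90
  (X=0, Z=2, W=2, Y=2) weight 1/180
  (X=1, Z=1, W=0, Y=1) weight 1/180
  (X=1, Z=1, W=1, Y=1) weight 1/90
  (X=1, Z=1, W=2, Y=1) weight 1/180
  (X=2, Z=0, W=0, Y=0) weight 1/60
  (X=2, Z=0, W=1, Y=0) weight 1/30
  … 1 more
Group by X:
  weight(X=0) = 1/45
  weight(X=1) = 1/45
  weight(X=2) = 1/15
Total weight = 1/45 + 1/45 + 1/15 = 1/9
P(X=0 | obs) = 1/45 / 1/9 = 1/5
P(X=1 | obs) = 1/45 / 1/9 = 1/5
P(X=2 | obs) = 1/15 / 1/9 = 3/5
argmax = 2

argmax_v P(X = v | obs) = 2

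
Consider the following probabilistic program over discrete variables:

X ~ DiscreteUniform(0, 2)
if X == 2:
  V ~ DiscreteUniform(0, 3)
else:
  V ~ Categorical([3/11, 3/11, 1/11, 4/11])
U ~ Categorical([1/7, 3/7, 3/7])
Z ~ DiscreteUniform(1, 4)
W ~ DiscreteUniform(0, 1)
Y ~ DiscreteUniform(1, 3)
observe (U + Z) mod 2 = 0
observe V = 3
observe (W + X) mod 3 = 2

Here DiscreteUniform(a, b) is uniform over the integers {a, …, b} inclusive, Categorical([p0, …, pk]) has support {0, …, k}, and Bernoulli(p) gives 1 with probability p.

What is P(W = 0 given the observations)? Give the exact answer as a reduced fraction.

P(W = 0 | obs) = 11/27

Enumerate traces; 36 have nonzero weight after conditioning:
  (X=1, V=3, U=0, Z=2, W=1, Y=1) weight 1/1386
  (X=1, V=3, U=0, Z=2, W=1, Y=2) weight 1/1386
  (X=1, V=3, U=0, Z=2, W=1, Y=3) weight 1/1386
  (X=1, V=3, U=0, Z=4, W=1, Y=1) weight 1/1386
  (X=1, V=3, U=0, Z=4, W=1, Y=2) weight 1/1386
  (X=1, V=3, U=0, Z=4, W=1, Y=3) weight 1/1386
  (X=1, V=3, U=1, Z=1, W=1, Y=1) weight 1/462
  (X=1, V=3, U=1, Z=1, W=1, Y=2) weight 1/462
  (X=2, V=3, U=0, Z=2, W=0, Y=1) weight 1/2016
  … 27 more
Group by W:
  weight(W=0) = 1/48
  weight(W=1) = 1/33
Total weight = 1/48 + 1/33 = 9/176
P(W=0 | obs) = 1/48 / 9/176 = 11/27
P(W=1 | obs) = 1/33 / 9/176 = 16/27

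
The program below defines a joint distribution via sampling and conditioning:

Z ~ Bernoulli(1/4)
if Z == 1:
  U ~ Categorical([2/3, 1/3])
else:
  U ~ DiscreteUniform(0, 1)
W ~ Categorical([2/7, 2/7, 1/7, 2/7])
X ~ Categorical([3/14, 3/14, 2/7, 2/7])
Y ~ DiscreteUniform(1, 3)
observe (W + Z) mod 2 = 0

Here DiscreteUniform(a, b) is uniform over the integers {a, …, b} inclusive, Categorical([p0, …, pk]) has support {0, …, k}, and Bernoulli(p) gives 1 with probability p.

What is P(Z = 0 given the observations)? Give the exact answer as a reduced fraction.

Enumerate traces; 96 have nonzero weight after conditioning:
  (Z=0, U=0, W=0, X=0, Y=1) weight 3/392
  (Z=0, U=0, W=0, X=0, Y=2) weight 3/392
  (Z=0, U=0, W=0, X=0, Y=3) weight 3/392
  (Z=0, U=0, W=0, X=1, Y=1) weight 3/392
  (Z=0, U=0, W=0, X=1, Y=2) weight 3/392
  (Z=0, U=0, W=0, X=1, Y=3) weight 3/392
  (Z=0, U=0, W=0, X=2, Y=1) weight 1/98
  (Z=0, U=0, W=0, X=2, Y=2) weight 1/98
  (Z=1, U=0, W=1, X=0, Y=1) weight 1/294
  … 87 more
Group by Z:
  weight(Z=0) = 9/28
  weight(Z=1) = 1/7
Total weight = 9/28 + 1/7 = 13/28
P(Z=0 | obs) = 9/28 / 13/28 = 9/13
P(Z=1 | obs) = 1/7 / 13/28 = 4/13

P(Z = 0 | obs) = 9/13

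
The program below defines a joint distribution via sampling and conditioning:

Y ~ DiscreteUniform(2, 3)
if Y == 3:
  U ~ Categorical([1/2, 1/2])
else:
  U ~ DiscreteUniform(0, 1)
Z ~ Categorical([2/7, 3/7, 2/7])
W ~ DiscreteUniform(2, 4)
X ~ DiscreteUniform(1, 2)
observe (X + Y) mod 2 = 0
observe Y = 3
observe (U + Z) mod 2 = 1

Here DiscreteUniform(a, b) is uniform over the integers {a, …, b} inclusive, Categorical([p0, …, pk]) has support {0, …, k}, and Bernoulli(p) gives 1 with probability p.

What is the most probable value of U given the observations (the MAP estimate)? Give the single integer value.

Enumerate traces; 9 have nonzero weight after conditioning:
  (Y=3, U=0, Z=1, W=2, X=1) weight 1/56
  (Y=3, U=0, Z=1, W=3, X=1) weight 1/56
  (Y=3, U=0, Z=1, W=4, X=1) weight 1/56
  (Y=3, U=1, Z=0, W=2, X=1) weight 1/84
  (Y=3, U=1, Z=0, W=3, X=1) weight 1/84
  (Y=3, U=1, Z=0, W=4, X=1) weight 1/84
  (Y=3, U=1, Z=2, W=2, X=1) weight 1/84
  (Y=3, U=1, Z=2, W=3, X=1) weight 1/84
  … 1 more
Group by U:
  weight(U=0) = 3/56
  weight(U=1) = 1/14
Total weight = 3/56 + 1/14 = 1/8
P(U=0 | obs) = 3/56 / 1/8 = 3/7
P(U=1 | obs) = 1/14 / 1/8 = 4/7
argmax = 1

argmax_v P(U = v | obs) = 1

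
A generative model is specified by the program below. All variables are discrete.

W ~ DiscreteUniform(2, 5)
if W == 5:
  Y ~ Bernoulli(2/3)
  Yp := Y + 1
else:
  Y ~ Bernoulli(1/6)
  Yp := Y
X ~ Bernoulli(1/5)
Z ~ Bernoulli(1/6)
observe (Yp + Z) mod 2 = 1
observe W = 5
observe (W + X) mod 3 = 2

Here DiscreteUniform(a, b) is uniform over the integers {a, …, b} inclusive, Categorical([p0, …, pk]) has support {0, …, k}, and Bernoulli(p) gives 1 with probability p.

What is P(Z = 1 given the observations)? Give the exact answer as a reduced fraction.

Enumerate traces; 2 have nonzero weight after conditioning:
  (W=5, Y=0, X=0, Z=0) weight 1/18
  (W=5, Y=1, X=0, Z=1) weight 1/45
Group by Z:
  weight(Z=0) = 1/18
  weight(Z=1) = 1/45
Total weight = 1/18 + 1/45 = 7/90
P(Z=0 | obs) = 1/18 / 7/90 = 5/7
P(Z=1 | obs) = 1/45 / 7/90 = 2/7

P(Z = 1 | obs) = 2/7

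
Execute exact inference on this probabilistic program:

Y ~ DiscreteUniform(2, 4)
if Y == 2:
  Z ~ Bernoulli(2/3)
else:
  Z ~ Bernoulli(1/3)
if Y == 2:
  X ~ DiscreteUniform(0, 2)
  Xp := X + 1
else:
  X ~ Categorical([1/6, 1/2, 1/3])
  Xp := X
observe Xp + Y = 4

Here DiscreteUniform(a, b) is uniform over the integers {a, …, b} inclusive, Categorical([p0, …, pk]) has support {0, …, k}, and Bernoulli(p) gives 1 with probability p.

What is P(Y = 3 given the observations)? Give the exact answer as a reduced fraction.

Enumerate traces; 6 have nonzero weight after conditioning:
  (Y=2, Z=0, X=1) weight 1/27
  (Y=2, Z=1, X=1) weight 2/27
  (Y=3, Z=0, X=1) weight 1/9
  (Y=3, Z=1, X=1) weight 1/18
  (Y=4, Z=0, X=0) weight 1/27
  (Y=4, Z=1, X=0) weight 1/54
Group by Y:
  weight(Y=2) = 1/9
  weight(Y=3) = 1/6
  weight(Y=4) = 1/18
Total weight = 1/9 + 1/6 + 1/18 = 1/3
P(Y=2 | obs) = 1/9 / 1/3 = 1/3
P(Y=3 | obs) = 1/6 / 1/3 = 1/2
P(Y=4 | obs) = 1/18 / 1/3 = 1/6

P(Y = 3 | obs) = 1/2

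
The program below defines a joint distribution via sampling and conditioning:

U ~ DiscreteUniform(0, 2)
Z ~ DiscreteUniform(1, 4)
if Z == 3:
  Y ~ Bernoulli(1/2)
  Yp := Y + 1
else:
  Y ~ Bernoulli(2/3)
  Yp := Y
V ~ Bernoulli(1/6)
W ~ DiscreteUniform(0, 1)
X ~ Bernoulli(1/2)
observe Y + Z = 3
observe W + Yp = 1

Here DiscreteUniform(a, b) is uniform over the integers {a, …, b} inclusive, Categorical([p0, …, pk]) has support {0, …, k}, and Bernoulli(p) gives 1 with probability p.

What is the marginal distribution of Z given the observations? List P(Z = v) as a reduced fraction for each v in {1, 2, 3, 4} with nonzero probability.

P(Z=2) = 4/7, P(Z=3) = 3/7

Enumerate traces; 24 have nonzero weight after conditioning:
  (U=0, Z=2, Y=1, V=0, W=0, X=0) weight 5/432
  (U=0, Z=2, Y=1, V=0, W=0, X=1) weight 5/432
  (U=0, Z=2, Y=1, V=1, W=0, X=0) weight 1/432
  (U=0, Z=2, Y=1, V=1, W=0, X=1) weight 1/432
  (U=0, Z=3, Y=0, V=0, W=0, X=0) weight 5/576
  (U=0, Z=3, Y=0, V=0, W=0, X=1) weight 5/576
  (U=0, Z=3, Y=0, V=1, W=0, X=0) weight 1/576
  (U=0, Z=3, Y=0, V=1, W=0, X=1) weight 1/576
  … 16 more
Group by Z:
  weight(Z=2) = 1/12
  weight(Z=3) = 1/16
Total weight = 1/12 + 1/16 = 7/48
P(Z=2 | obs) = 1/12 / 7/48 = 4/7
P(Z=3 | obs) = 1/16 / 7/48 = 3/7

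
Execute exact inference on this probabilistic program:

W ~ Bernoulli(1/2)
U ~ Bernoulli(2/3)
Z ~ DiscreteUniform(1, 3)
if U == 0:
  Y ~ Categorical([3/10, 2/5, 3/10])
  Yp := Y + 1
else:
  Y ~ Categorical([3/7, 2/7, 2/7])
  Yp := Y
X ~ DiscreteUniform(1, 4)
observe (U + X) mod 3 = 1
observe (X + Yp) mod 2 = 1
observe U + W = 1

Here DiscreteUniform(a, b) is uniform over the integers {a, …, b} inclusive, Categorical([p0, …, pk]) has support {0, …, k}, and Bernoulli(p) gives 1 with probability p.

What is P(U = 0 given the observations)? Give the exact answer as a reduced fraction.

Enumerate traces; 15 have nonzero weight after conditioning:
  (W=0, U=1, Z=1, Y=0, X=3) weight 1/84
  (W=0, U=1, Z=1, Y=2, X=3) weight 1/126
  (W=0, U=1, Z=2, Y=0, X=3) weight 1/84
  (W=0, U=1, Z=2, Y=2, X=3) weight 1/126
  (W=0, U=1, Z=3, Y=0, X=3) weight 1/84
  (W=0, U=1, Z=3, Y=2, X=3) weight 1/126
  (W=1, U=0, Z=1, Y=0, X=4) weight 1/240
  (W=1, U=0, Z=1, Y=1, X=1) weight 1/180
  … 7 more
Group by U:
  weight(U=0) = 1/24
  weight(U=1) = 5/84
Total weight = 1/24 + 5/84 = 17/168
P(U=0 | obs) = 1/24 / 17/168 = 7/17
P(U=1 | obs) = 5/84 / 17/168 = 10/17

P(U = 0 | obs) = 7/17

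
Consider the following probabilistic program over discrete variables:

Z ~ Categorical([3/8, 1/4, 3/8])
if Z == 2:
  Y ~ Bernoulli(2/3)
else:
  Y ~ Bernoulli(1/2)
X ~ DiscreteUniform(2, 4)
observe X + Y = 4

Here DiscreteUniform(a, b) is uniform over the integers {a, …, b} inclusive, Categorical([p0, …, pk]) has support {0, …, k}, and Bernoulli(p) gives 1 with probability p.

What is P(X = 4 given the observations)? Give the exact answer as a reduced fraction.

Enumerate traces; 6 have nonzero weight after conditioning:
  (Z=0, Y=0, X=4) weight 1/16
  (Z=0, Y=1, X=3) weight 1/16
  (Z=1, Y=0, X=4) weight 1/24
  (Z=1, Y=1, X=3) weight 1/24
  (Z=2, Y=0, X=4) weight 1/24
  (Z=2, Y=1, X=3) weight 1/12
Group by X:
  weight(X=3) = 3/16
  weight(X=4) = 7/48
Total weight = 3/16 + 7/48 = 1/3
P(X=3 | obs) = 3/16 / 1/3 = 9/16
P(X=4 | obs) = 7/48 / 1/3 = 7/16

P(X = 4 | obs) = 7/16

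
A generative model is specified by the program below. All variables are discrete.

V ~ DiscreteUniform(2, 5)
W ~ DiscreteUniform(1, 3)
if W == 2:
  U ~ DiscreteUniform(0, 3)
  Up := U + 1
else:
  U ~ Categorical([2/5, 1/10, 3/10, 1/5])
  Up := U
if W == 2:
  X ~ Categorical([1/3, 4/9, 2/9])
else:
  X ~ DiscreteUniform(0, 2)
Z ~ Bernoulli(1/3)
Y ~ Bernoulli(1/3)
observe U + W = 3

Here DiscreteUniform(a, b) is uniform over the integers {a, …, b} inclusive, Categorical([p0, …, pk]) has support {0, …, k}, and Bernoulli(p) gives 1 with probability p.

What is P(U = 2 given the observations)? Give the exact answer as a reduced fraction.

Enumerate traces; 144 have nonzero weight after conditioning:
  (V=2, W=1, U=2, X=0, Z=0, Y=0) weight 1/270
  (V=2, W=1, U=2, X=0, Z=0, Y=1) weight 1/540
  (V=2, W=1, U=2, X=0, Z=1, Y=0) weight 1/540
  (V=2, W=1, U=2, X=0, Z=1, Y=1) weight 1/1080
  (V=2, W=1, U=2, X=1, Z=0, Y=0) weight 1/270
  (V=2, W=1, U=2, X=1, Z=0, Y=1) weight 1/540
  (V=2, W=1, U=2, X=1, Z=1, Y=0) weight 1/540
  (V=2, W=1, U=2, X=1, Z=1, Y=1) weight 1/1080
  (V=2, W=2, U=1, X=0, Z=0, Y=0) weight 1/324
  (V=2, W=3, U=0, X=0, Z=0, Y=0) weight 2/405
  … 134 more
Group by U:
  weight(U=0) = 2/15
  weight(U=1) = 1/12
  weight(U=2) = 1/10
Total weight = 2/15 + 1/12 + 1/10 = 19/60
P(U=0 | obs) = 2/15 / 19/60 = 8/19
P(U=1 | obs) = 1/12 / 19/60 = 5/19
P(U=2 | obs) = 1/10 / 19/60 = 6/19

P(U = 2 | obs) = 6/19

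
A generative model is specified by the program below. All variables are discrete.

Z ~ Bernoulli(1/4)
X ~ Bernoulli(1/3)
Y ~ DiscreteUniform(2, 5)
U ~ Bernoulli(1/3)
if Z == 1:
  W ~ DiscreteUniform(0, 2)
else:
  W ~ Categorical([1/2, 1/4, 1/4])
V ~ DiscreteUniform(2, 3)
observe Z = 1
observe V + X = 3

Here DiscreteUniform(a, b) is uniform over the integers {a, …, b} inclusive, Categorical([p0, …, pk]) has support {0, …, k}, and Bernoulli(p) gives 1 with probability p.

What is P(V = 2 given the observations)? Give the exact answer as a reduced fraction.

Enumerate traces; 48 have nonzero weight after conditioning:
  (Z=1, X=0, Y=2, U=0, W=0, V=3) weight 1/216
  (Z=1, X=0, Y=2, U=0, W=1, V=3) weight 1/216
  (Z=1, X=0, Y=2, U=0, W=2, V=3) weight 1/216
  (Z=1, X=0, Y=2, U=1, W=0, V=3) weight 1/432
  (Z=1, X=0, Y=2, U=1, W=1, V=3) weight 1/432
  (Z=1, X=0, Y=2, U=1, W=2, V=3) weight 1/432
  (Z=1, X=0, Y=3, U=0, W=0, V=3) weight 1/216
  (Z=1, X=0, Y=3, U=0, W=1, V=3) weight 1/216
  (Z=1, X=1, Y=2, U=0, W=0, V=2) weight 1/432
  … 39 more
Group by V:
  weight(V=2) = 1/24
  weight(V=3) = 1/12
Total weight = 1/24 + 1/12 = 1/8
P(V=2 | obs) = 1/24 / 1/8 = 1/3
P(V=3 | obs) = 1/12 / 1/8 = 2/3

P(V = 2 | obs) = 1/3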